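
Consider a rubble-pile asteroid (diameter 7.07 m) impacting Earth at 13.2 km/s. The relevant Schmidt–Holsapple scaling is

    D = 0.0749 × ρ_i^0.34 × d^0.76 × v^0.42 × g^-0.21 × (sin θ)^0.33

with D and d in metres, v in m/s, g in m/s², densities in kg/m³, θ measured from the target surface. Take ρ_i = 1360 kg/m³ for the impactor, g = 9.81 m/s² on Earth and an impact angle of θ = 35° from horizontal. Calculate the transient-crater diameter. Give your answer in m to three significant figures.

In SI units: v = 13200 m/s.
ρ_i^0.34 = 1360^0.34 = 11.63
d^0.76 = 7.07^0.76 = 4.421
v^0.42 = 13200^0.42 = 53.78
g^-0.21 = 9.81^-0.21 = 0.6191
(sin 35°)^0.33 = 0.5736^0.33 = 0.8324
D = 0.0749 × 11.63 × 4.421 × 53.78 × 0.6191 × 0.8324 = 106.7 m

D ≈ 107 m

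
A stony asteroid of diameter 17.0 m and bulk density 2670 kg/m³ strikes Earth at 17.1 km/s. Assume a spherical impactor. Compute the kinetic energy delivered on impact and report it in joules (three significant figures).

E ≈ 1.00 × 10^15 J

v = 17100 m/s.
Mass m = (π/6) ρ d³ = (π/6) × 2670 × (17)³ = 6.868 × 10^6 kg
E = ½ m v² = 0.5 × 6.868 × 10^6 × (17100)² = 1.004 × 10^15 J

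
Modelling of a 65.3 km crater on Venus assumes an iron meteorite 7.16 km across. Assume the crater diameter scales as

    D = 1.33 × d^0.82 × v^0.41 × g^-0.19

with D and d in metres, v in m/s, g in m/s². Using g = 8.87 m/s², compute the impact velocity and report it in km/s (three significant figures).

Rearranging for v: v = [D / (1.33 · 7160^0.82 · 8.87^-0.19)]^(1/0.41).
D = 65300 m.
7160^0.82 = 1449
8.87^-0.19 = 0.6605
Denominator = 1.33 × 1449 × 0.6605 = 1273
D / 1273 = 65300 / 1273 = 51.30
v = 51.30^(1/0.41) = 51.30^2.439 = 14824 m/s

v ≈ 14.8 km/s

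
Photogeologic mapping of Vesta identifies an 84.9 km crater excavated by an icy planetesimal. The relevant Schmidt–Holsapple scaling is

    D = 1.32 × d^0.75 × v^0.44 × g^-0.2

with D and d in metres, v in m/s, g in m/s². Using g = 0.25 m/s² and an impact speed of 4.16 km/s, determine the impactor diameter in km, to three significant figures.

d ≈ 13.4 km

Rearranging for d: d = [D / (1.32 · 4160^0.44 · 0.25^-0.2)]^(1/0.75).
D = 84900 m.
4160^0.44 = 39.12
0.25^-0.2 = 1.320
Denominator = 1.32 × 39.12 × 1.320 = 68.16
D / 68.16 = 84900 / 68.16 = 1246
d = 1246^(1/0.75) = 1246^1.3333 = 13405 m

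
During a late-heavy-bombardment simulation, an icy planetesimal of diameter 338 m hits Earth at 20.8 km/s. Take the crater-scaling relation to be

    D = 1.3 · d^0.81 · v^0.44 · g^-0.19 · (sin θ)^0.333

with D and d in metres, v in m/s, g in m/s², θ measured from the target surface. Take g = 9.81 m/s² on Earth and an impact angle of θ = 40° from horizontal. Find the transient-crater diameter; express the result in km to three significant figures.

D ≈ 6.46 km

In SI units: v = 20800 m/s.
d^0.81 = 338^0.81 = 111.8
v^0.44 = 20800^0.44 = 79.42
g^-0.19 = 9.81^-0.19 = 0.6480
(sin 40°)^0.333 = 0.6428^0.333 = 0.8632
D = 1.3 × 111.8 × 79.42 × 0.6480 × 0.8632 = 6457 m
   = 6.457 km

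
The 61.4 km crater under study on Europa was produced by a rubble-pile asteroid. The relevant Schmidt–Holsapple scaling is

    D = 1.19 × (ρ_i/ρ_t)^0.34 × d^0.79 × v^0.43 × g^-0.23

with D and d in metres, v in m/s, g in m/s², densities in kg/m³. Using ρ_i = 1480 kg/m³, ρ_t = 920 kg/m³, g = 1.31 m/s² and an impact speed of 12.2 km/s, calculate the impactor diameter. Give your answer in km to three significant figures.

d ≈ 4.86 km

Rearranging for d: d = [D / (1.19 · (1480/920)^0.34 · 12200^0.43 · 1.31^-0.23)]^(1/0.79).
D = 61400 m.
(1480/920)^0.34 = 1.175
12200^0.43 = 57.17
1.31^-0.23 = 0.9398
Denominator = 1.19 × 1.175 × 57.17 × 0.9398 = 75.13
D / 75.13 = 61400 / 75.13 = 817.3
d = 817.3^(1/0.79) = 817.3^1.2658 = 4858 m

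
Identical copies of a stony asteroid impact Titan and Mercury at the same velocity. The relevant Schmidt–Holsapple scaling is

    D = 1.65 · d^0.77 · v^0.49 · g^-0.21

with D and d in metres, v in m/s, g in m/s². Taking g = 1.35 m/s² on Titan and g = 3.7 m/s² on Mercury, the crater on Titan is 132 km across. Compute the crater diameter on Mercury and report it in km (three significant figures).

D ≈ 107 km

All impactor-dependent factors cancel in the ratio, leaving D_Mercury/D_Titan = (g_Mercury/g_Titan)^-0.21.
(3.7/1.35)^-0.21 = 2.741^-0.21 = 0.8092
D_Mercury = 0.8092 × 132 km = 107 km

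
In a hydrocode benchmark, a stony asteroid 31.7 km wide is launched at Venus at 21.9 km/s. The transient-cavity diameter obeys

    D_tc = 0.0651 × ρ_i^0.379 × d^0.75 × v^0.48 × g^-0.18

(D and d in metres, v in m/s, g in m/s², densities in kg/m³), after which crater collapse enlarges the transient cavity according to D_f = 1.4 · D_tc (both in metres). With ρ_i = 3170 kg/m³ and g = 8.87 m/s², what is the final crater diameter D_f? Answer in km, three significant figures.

In SI: d = 31700 m, v = 21900 m/s.
ρ_i^0.379 = 3170^0.379 = 21.23
d^0.75 = 31700^0.75 = 2376
v^0.48 = 21900^0.48 = 121.2
g^-0.18 = 8.87^-0.18 = 0.6751
D_tc = 0.0651 × 21.23 × 2376 × 121.2 × 0.6751 = 2.687 × 10^5 m
D_f = 1.4 × 2.687 × 10^5 = 3.762 × 10^5 m
     = 376.2 km

D_f ≈ 376 km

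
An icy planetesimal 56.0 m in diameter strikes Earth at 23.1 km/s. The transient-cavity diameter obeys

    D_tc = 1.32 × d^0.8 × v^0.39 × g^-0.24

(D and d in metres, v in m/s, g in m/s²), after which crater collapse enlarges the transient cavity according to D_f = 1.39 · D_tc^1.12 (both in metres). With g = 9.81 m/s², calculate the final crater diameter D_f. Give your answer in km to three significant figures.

v = 23100 m/s.
d^0.8 = 56^0.8 = 25.04
v^0.39 = 23100^0.39 = 50.33
g^-0.24 = 9.81^-0.24 = 0.5781
D_tc = 1.32 × 25.04 × 50.33 × 0.5781 = 961.7 m
D_f = 1.39 × (961.7)^1.12 = 3048 m
     = 3.048 km

D_f ≈ 3.05 km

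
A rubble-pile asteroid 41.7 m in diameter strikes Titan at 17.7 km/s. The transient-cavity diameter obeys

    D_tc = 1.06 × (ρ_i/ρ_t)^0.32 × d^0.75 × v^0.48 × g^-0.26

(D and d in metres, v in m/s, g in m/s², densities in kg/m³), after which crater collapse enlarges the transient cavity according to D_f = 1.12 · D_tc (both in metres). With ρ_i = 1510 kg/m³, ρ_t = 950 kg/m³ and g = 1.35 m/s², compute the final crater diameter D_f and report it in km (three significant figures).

D_f ≈ 2.29 km

v = 17700 m/s.
(ρ_i/ρ_t)^0.32 = (1510/950)^0.32 = 1.160
d^0.75 = 41.7^0.75 = 16.41
v^0.48 = 17700^0.48 = 109.4
g^-0.26 = 1.35^-0.26 = 0.9249
D_tc = 1.06 × 1.160 × 16.41 × 109.4 × 0.9249 = 2042 m
D_f = 1.12 × 2042 = 2287 m
     = 2.287 km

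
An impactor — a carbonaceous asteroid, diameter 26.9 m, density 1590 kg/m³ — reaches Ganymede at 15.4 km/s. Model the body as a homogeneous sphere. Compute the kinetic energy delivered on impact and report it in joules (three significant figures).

E ≈ 1.92 × 10^15 J

v = 15400 m/s.
Mass m = (π/6) ρ d³ = (π/6) × 1590 × (26.9)³ = 1.621 × 10^7 kg
E = ½ m v² = 0.5 × 1.621 × 10^7 × (15400)² = 1.922 × 10^15 J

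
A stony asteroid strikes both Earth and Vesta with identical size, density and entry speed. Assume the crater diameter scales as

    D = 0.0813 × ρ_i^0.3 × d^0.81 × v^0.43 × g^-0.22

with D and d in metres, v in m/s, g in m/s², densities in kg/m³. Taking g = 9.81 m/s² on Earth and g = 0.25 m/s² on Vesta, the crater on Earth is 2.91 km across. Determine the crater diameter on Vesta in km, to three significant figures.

D ≈ 6.52 km

All impactor-dependent factors cancel in the ratio, leaving D_Vesta/D_Earth = (g_Vesta/g_Earth)^-0.22.
(0.25/9.81)^-0.22 = 0.02548^-0.22 = 2.242
D_Vesta = 2.242 × 2.91 km = 6.52 km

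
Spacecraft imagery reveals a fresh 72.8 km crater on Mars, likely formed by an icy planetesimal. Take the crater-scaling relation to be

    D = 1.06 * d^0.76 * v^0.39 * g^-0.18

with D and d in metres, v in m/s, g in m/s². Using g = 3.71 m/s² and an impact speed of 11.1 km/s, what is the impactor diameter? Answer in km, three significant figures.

Rearranging for d: d = [D / (1.06 · 11100^0.39 · 3.71^-0.18)]^(1/0.76).
D = 72800 m.
11100^0.39 = 37.82
3.71^-0.18 = 0.7898
Denominator = 1.06 × 37.82 × 0.7898 = 31.66
D / 31.66 = 72800 / 31.66 = 2299
d = 2299^(1/0.76) = 2299^1.3158 = 26492 m

d ≈ 26.5 km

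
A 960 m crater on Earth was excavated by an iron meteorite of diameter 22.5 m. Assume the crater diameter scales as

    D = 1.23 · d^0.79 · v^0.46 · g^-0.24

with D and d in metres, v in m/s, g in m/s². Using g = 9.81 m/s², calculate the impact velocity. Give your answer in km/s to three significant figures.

Rearranging for v: v = [D / (1.23 · 22.5^0.79 · 9.81^-0.24)]^(1/0.46).
22.5^0.79 = 11.70
9.81^-0.24 = 0.5781
Denominator = 1.23 × 11.70 × 0.5781 = 8.319
D / 8.319 = 960 / 8.319 = 115.4
v = 115.4^(1/0.46) = 115.4^2.1739 = 30411 m/s

v ≈ 30.4 km/s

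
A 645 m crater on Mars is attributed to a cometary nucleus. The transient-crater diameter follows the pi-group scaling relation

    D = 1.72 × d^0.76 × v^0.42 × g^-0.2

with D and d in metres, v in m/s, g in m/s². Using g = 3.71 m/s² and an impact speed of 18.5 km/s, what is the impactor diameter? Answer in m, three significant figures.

Rearranging for d: d = [D / (1.72 · 18500^0.42 · 3.71^-0.2)]^(1/0.76).
18500^0.42 = 61.97
3.71^-0.2 = 0.7694
Denominator = 1.72 × 61.97 × 0.7694 = 82.01
D / 82.01 = 645 / 82.01 = 7.865
d = 7.865^(1/0.76) = 7.865^1.3158 = 15.09 m

d ≈ 15.1 m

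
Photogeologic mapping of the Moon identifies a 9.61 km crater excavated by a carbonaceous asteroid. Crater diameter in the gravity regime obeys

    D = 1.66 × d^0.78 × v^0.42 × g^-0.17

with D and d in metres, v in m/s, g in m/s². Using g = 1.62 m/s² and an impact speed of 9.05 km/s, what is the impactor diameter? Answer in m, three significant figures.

d ≈ 548 m

Rearranging for d: d = [D / (1.66 · 9050^0.42 · 1.62^-0.17)]^(1/0.78).
D = 9610 m.
9050^0.42 = 45.90
1.62^-0.17 = 0.9213
Denominator = 1.66 × 45.90 × 0.9213 = 70.20
D / 70.20 = 9610 / 70.20 = 136.9
d = 136.9^(1/0.78) = 136.9^1.2821 = 548.4 m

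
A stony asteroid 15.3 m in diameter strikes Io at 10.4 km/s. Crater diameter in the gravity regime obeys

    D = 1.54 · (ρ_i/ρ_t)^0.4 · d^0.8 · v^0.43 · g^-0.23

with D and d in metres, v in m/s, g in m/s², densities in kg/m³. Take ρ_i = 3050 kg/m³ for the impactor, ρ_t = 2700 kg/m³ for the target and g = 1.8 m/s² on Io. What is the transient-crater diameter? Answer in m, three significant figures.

D ≈ 668 m

In SI units: v = 10400 m/s.
(ρ_i/ρ_t)^0.4 = (3050/2700)^0.4 = 1.050
d^0.8 = 15.3^0.8 = 8.867
v^0.43 = 10400^0.43 = 53.37
g^-0.23 = 1.8^-0.23 = 0.8735
D = 1.54 × 1.050 × 8.867 × 53.37 × 0.8735 = 668.4 m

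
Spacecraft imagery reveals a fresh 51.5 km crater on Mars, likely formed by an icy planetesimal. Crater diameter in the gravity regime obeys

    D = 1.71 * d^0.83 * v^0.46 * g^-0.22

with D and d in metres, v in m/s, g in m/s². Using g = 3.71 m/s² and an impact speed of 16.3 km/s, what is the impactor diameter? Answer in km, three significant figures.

Rearranging for d: d = [D / (1.71 · 16300^0.46 · 3.71^-0.22)]^(1/0.83).
D = 51500 m.
16300^0.46 = 86.62
3.71^-0.22 = 0.7494
Denominator = 1.71 × 86.62 × 0.7494 = 111.0
D / 111.0 = 51500 / 111.0 = 464.0
d = 464.0^(1/0.83) = 464.0^1.2048 = 1632 m

d ≈ 1.63 km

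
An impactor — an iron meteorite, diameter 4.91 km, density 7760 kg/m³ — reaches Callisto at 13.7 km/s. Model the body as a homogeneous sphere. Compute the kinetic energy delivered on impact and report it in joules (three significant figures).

E ≈ 4.51 × 10^22 J

d = 4910 m; v = 13700 m/s.
Mass m = (π/6) ρ d³ = (π/6) × 7760 × (4910)³ = 4.810 × 10^14 kg
E = ½ m v² = 0.5 × 4.810 × 10^14 × (13700)² = 4.514 × 10^22 J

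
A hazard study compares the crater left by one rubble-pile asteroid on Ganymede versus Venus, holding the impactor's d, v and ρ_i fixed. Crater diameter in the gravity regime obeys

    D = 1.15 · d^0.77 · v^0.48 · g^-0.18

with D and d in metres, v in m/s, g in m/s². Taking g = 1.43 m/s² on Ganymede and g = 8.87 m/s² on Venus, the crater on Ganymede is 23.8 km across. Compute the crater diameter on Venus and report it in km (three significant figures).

D ≈ 17.1 km

All impactor-dependent factors cancel in the ratio, leaving D_Venus/D_Ganymede = (g_Venus/g_Ganymede)^-0.18.
(8.87/1.43)^-0.18 = 6.203^-0.18 = 0.7200
D_Venus = 0.7200 × 23.8 km = 17.1 km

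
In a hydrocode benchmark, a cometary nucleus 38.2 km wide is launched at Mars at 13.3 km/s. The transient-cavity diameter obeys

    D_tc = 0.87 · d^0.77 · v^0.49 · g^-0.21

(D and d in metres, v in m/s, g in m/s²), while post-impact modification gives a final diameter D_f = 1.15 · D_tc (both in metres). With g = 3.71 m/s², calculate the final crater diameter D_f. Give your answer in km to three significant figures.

In SI: d = 38200 m, v = 13300 m/s.
d^0.77 = 38200^0.77 = 3374
v^0.49 = 13300^0.49 = 104.9
g^-0.21 = 3.71^-0.21 = 0.7593
D_tc = 0.87 × 3374 × 104.9 × 0.7593 = 2.338 × 10^5 m
D_f = 1.15 × 2.338 × 10^5 = 2.689 × 10^5 m
     = 268.9 km

D_f ≈ 269 km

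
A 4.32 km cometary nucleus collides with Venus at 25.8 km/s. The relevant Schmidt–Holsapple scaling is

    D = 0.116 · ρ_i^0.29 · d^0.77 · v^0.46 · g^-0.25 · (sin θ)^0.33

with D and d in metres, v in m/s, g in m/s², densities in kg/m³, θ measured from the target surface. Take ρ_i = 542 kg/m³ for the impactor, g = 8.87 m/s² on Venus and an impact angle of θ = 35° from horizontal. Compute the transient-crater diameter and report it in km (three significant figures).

D ≈ 23.4 km

In SI units: d = 4320 m, v = 25800 m/s.
ρ_i^0.29 = 542^0.29 = 6.207
d^0.77 = 4320^0.77 = 630.0
v^0.46 = 25800^0.46 = 107.0
g^-0.25 = 8.87^-0.25 = 0.5795
(sin 35°)^0.33 = 0.5736^0.33 = 0.8324
D = 0.116 × 6.207 × 630.0 × 107.0 × 0.5795 × 0.8324 = 23413 m
   = 23.41 km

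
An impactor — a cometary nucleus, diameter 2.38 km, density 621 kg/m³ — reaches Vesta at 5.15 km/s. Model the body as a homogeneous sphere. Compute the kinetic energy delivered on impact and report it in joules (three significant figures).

E ≈ 5.81 × 10^19 J

d = 2380 m; v = 5150 m/s.
Mass m = (π/6) ρ d³ = (π/6) × 621 × (2380)³ = 4.384 × 10^12 kg
E = ½ m v² = 0.5 × 4.384 × 10^12 × (5150)² = 5.814 × 10^19 J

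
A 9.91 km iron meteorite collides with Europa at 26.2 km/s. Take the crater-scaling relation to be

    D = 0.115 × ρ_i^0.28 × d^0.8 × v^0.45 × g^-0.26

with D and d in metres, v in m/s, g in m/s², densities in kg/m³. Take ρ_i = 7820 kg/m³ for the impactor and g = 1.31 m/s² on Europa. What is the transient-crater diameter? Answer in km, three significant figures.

In SI units: d = 9910 m, v = 26200 m/s.
ρ_i^0.28 = 7820^0.28 = 12.31
d^0.8 = 9910^0.8 = 1573
v^0.45 = 26200^0.45 = 97.33
g^-0.26 = 1.31^-0.26 = 0.9322
D = 0.115 × 12.31 × 1573 × 97.33 × 0.9322 = 2.020 × 10^5 m
   = 202.0 km

D ≈ 202 km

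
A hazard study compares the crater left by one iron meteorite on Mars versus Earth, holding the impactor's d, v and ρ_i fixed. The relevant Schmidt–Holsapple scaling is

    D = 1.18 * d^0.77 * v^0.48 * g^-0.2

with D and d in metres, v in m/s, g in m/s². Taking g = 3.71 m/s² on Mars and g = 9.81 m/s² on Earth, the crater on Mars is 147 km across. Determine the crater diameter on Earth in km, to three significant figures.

D ≈ 121 km

All impactor-dependent factors cancel in the ratio, leaving D_Earth/D_Mars = (g_Earth/g_Mars)^-0.2.
(9.81/3.71)^-0.2 = 2.644^-0.2 = 0.8233
D_Earth = 0.8233 × 147 km = 121 km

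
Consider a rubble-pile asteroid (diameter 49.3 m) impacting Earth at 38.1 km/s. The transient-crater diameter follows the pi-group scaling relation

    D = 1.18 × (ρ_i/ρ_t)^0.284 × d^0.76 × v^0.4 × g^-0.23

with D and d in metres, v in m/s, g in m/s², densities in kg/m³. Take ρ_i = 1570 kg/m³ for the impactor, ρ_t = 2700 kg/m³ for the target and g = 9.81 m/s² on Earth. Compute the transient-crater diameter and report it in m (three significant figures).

In SI units: v = 38100 m/s.
(ρ_i/ρ_t)^0.284 = (1570/2700)^0.284 = 0.8573
d^0.76 = 49.3^0.76 = 19.34
v^0.4 = 38100^0.4 = 67.98
g^-0.23 = 9.81^-0.23 = 0.5914
D = 1.18 × 0.8573 × 19.34 × 67.98 × 0.5914 = 786.6 m

D ≈ 787 m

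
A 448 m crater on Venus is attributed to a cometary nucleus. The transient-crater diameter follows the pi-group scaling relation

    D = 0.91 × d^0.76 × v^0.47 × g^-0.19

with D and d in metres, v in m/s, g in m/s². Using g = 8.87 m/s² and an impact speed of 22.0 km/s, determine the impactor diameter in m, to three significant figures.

d ≈ 12.4 m

Rearranging for d: d = [D / (0.91 · 22000^0.47 · 8.87^-0.19)]^(1/0.76).
22000^0.47 = 109.9
8.87^-0.19 = 0.6605
Denominator = 0.91 × 109.9 × 0.6605 = 66.06
D / 66.06 = 448 / 66.06 = 6.782
d = 6.782^(1/0.76) = 6.782^1.3158 = 12.41 m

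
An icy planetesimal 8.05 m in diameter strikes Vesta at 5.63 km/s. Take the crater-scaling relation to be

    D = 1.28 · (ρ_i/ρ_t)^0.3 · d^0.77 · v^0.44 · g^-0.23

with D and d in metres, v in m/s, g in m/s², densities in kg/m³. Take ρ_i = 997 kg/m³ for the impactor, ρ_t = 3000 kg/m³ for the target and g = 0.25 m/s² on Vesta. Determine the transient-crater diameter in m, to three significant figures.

In SI units: v = 5630 m/s.
(ρ_i/ρ_t)^0.3 = (997/3000)^0.3 = 0.7186
d^0.77 = 8.05^0.77 = 4.983
v^0.44 = 5630^0.44 = 44.69
g^-0.23 = 0.25^-0.23 = 1.376
D = 1.28 × 0.7186 × 4.983 × 44.69 × 1.376 = 281.8 m

D ≈ 282 m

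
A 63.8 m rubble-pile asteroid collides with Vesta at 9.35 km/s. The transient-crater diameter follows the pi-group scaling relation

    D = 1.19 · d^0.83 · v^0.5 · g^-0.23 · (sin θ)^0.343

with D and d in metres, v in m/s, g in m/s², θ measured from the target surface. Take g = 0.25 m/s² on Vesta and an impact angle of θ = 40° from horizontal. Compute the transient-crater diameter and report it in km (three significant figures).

In SI units: v = 9350 m/s.
d^0.83 = 63.8^0.83 = 31.48
v^0.5 = 9350^0.5 = 96.70
g^-0.23 = 0.25^-0.23 = 1.376
(sin 40°)^0.343 = 0.6428^0.343 = 0.8593
D = 1.19 × 31.48 × 96.70 × 1.376 × 0.8593 = 4283 m
   = 4.283 km

D ≈ 4.28 km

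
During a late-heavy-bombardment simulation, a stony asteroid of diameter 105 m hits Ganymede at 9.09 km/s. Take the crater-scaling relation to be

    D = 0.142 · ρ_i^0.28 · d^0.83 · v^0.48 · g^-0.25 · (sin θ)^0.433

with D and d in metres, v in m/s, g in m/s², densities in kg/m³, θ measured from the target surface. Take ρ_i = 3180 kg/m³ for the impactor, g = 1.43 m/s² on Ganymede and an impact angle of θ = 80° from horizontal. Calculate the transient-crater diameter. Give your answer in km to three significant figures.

D ≈ 4.67 km

In SI units: v = 9090 m/s.
ρ_i^0.28 = 3180^0.28 = 9.565
d^0.83 = 105^0.83 = 47.60
v^0.48 = 9090^0.48 = 79.45
g^-0.25 = 1.43^-0.25 = 0.9145
(sin 80°)^0.433 = 0.9848^0.433 = 0.9934
D = 0.142 × 9.565 × 47.60 × 79.45 × 0.9145 × 0.9934 = 4666 m
   = 4.666 km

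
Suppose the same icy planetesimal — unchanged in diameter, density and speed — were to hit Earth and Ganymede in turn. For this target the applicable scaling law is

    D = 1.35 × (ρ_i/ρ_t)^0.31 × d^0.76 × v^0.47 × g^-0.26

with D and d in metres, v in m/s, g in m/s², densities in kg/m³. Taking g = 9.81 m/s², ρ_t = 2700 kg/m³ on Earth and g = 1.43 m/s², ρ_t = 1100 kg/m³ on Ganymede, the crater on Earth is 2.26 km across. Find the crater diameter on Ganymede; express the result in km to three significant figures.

The impactor-only factors (d, v, ρ_i) cancel in the ratio, leaving D_Ganymede/D_Earth = (g_Ganymede/g_Earth)^-0.26 · (ρ_t,Earth/ρ_t,Ganymede)^0.31.
(1.43/9.81)^-0.26 = 0.1458^-0.26 = 1.650
(2700/1100)^0.31 = 2.455^0.31 = 1.321
Ratio = 1.650 × 1.321 = 2.180
D_Ganymede = 2.180 × 2.26 km = 4.93 km

D ≈ 4.93 km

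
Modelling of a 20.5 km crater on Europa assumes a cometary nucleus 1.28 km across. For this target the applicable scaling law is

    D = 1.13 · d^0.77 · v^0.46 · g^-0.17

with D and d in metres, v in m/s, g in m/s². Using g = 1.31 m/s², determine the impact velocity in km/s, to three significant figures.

v ≈ 12.6 km/s

Rearranging for v: v = [D / (1.13 · 1280^0.77 · 1.31^-0.17)]^(1/0.46).
D = 20500 m.
1280^0.77 = 246.9
1.31^-0.17 = 0.9551
Denominator = 1.13 × 246.9 × 0.9551 = 266.5
D / 266.5 = 20500 / 266.5 = 76.92
v = 76.92^(1/0.46) = 76.92^2.1739 = 12591 m/s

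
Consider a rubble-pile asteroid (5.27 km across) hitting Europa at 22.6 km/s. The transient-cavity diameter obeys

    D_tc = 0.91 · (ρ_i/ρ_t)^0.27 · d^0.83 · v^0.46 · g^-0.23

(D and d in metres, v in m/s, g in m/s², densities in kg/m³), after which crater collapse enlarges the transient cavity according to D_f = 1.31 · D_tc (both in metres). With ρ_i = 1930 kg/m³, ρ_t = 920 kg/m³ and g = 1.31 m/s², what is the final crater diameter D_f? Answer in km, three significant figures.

In SI: d = 5270 m, v = 22600 m/s.
(ρ_i/ρ_t)^0.27 = (1930/920)^0.27 = 1.221
d^0.83 = 5270^0.83 = 1228
v^0.46 = 22600^0.46 = 100.7
g^-0.23 = 1.31^-0.23 = 0.9398
D_tc = 0.91 × 1.221 × 1228 × 100.7 × 0.9398 = 1.291 × 10^5 m
D_f = 1.31 × 1.291 × 10^5 = 1.691 × 10^5 m
     = 169.1 km

D_f ≈ 169 km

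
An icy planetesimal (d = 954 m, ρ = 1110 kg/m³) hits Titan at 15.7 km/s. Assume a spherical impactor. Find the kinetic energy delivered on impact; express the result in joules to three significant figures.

v = 15700 m/s.
Mass m = (π/6) ρ d³ = (π/6) × 1110 × (954)³ = 5.046 × 10^11 kg
E = ½ m v² = 0.5 × 5.046 × 10^11 × (15700)² = 6.219 × 10^19 J

E ≈ 6.22 × 10^19 J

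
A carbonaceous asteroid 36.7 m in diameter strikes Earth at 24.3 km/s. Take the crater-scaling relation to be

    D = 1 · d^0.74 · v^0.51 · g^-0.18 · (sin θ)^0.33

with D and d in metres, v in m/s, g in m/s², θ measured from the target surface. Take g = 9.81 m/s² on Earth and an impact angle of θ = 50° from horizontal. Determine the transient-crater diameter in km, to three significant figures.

D ≈ 1.51 km

In SI units: v = 24300 m/s.
d^0.74 = 36.7^0.74 = 14.38
v^0.51 = 24300^0.51 = 172.4
g^-0.18 = 9.81^-0.18 = 0.6630
(sin 50°)^0.33 = 0.7660^0.33 = 0.9158
D = 1 × 14.38 × 172.4 × 0.6630 × 0.9158 = 1505 m
   = 1.505 km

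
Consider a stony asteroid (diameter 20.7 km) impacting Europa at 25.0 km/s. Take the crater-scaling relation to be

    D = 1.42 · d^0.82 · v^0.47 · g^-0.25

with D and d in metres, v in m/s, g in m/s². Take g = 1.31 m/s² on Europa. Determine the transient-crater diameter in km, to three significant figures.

In SI units: d = 20700 m, v = 25000 m/s.
d^0.82 = 20700^0.82 = 3460
v^0.47 = 25000^0.47 = 116.7
g^-0.25 = 1.31^-0.25 = 0.9347
D = 1.42 × 3460 × 116.7 × 0.9347 = 5.359 × 10^5 m
   = 535.9 km

D ≈ 536 km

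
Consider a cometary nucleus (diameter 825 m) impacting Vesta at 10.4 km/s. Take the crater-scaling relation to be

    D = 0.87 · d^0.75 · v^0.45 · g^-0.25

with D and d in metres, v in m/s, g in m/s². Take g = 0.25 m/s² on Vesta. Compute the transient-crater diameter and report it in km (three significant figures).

In SI units: v = 10400 m/s.
d^0.75 = 825^0.75 = 153.9
v^0.45 = 10400^0.45 = 64.22
g^-0.25 = 0.25^-0.25 = 1.414
D = 0.87 × 153.9 × 64.22 × 1.414 = 12158 m
   = 12.16 km

D ≈ 12.2 km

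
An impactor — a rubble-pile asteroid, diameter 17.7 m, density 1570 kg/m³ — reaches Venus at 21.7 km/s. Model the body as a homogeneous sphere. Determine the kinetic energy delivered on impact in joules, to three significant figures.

v = 21700 m/s.
Mass m = (π/6) ρ d³ = (π/6) × 1570 × (17.7)³ = 4.558 × 10^6 kg
E = ½ m v² = 0.5 × 4.558 × 10^6 × (21700)² = 1.073 × 10^15 J

E ≈ 1.07 × 10^15 J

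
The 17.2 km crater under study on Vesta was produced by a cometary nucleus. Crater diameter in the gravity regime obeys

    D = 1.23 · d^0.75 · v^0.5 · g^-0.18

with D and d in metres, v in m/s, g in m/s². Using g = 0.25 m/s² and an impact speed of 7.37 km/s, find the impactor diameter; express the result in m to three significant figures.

Rearranging for d: d = [D / (1.23 · 7370^0.5 · 0.25^-0.18)]^(1/0.75).
D = 17200 m.
7370^0.5 = 85.85
0.25^-0.18 = 1.283
Denominator = 1.23 × 85.85 × 1.283 = 135.5
D / 135.5 = 17200 / 135.5 = 126.9
d = 126.9^(1/0.75) = 126.9^1.3333 = 637.6 m

d ≈ 638 m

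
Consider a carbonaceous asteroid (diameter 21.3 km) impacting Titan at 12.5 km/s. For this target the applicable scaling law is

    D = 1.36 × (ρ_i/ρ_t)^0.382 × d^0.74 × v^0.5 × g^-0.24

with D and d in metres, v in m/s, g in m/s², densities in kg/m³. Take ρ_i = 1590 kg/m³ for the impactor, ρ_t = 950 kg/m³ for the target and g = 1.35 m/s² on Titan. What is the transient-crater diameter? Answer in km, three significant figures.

In SI units: d = 21300 m, v = 12500 m/s.
(ρ_i/ρ_t)^0.382 = (1590/950)^0.382 = 1.217
d^0.74 = 21300^0.74 = 1596
v^0.5 = 12500^0.5 = 111.8
g^-0.24 = 1.35^-0.24 = 0.9305
D = 1.36 × 1.217 × 1596 × 111.8 × 0.9305 = 2.748 × 10^5 m
   = 274.8 km

D ≈ 275 km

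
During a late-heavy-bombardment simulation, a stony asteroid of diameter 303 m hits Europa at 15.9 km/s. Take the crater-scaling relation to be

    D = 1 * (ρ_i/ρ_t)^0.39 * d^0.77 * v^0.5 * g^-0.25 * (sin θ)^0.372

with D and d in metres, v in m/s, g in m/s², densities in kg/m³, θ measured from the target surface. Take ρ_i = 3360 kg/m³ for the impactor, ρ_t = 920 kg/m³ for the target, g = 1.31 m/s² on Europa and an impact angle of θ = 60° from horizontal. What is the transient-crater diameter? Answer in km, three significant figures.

D ≈ 15.1 km

In SI units: v = 15900 m/s.
(ρ_i/ρ_t)^0.39 = (3360/920)^0.39 = 1.657
d^0.77 = 303^0.77 = 81.42
v^0.5 = 15900^0.5 = 126.1
g^-0.25 = 1.31^-0.25 = 0.9347
(sin 60°)^0.372 = 0.8660^0.372 = 0.9479
D = 1 × 1.657 × 81.42 × 126.1 × 0.9347 × 0.9479 = 15073 m
   = 15.07 km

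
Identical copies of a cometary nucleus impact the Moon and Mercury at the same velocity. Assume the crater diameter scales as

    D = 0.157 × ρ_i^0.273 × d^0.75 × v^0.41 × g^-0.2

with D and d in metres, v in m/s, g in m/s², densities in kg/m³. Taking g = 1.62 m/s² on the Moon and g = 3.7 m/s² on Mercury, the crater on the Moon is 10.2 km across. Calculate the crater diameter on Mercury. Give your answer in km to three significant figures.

All impactor-dependent factors cancel in the ratio, leaving D_Mercury/D_Moon = (g_Mercury/g_Moon)^-0.2.
(3.7/1.62)^-0.2 = 2.284^-0.2 = 0.8477
D_Mercury = 0.8477 × 10.2 km = 8.65 km

D ≈ 8.65 km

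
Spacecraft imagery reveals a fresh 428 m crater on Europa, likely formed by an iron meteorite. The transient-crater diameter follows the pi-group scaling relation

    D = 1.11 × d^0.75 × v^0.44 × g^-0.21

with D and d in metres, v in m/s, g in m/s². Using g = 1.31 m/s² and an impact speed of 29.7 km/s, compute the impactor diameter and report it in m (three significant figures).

d ≈ 7.19 m

Rearranging for d: d = [D / (1.11 · 29700^0.44 · 1.31^-0.21)]^(1/0.75).
29700^0.44 = 92.90
1.31^-0.21 = 0.9449
Denominator = 1.11 × 92.90 × 0.9449 = 97.44
D / 97.44 = 428 / 97.44 = 4.392
d = 4.392^(1/0.75) = 4.392^1.3333 = 7.192 m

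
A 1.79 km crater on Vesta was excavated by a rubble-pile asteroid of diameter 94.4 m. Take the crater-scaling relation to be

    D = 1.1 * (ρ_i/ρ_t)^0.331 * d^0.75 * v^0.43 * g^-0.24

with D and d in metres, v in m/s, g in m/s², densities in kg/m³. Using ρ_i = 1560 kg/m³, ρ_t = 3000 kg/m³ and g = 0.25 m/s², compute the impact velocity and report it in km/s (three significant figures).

Rearranging for v: v = [D / (1.1 · (1560/3000)^0.331 · 94.4^0.75 · 0.25^-0.24)]^(1/0.43).
D = 1790 m.
(1560/3000)^0.331 = 0.8054
94.4^0.75 = 30.29
0.25^-0.24 = 1.395
Denominator = 1.1 × 0.8054 × 30.29 × 1.395 = 37.43
D / 37.43 = 1790 / 37.43 = 47.82
v = 47.82^(1/0.43) = 47.82^2.3256 = 8056 m/s

v ≈ 8.06 km/s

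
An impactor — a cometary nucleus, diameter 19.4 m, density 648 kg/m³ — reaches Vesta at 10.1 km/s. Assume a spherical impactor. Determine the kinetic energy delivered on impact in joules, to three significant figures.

v = 10100 m/s.
Mass m = (π/6) ρ d³ = (π/6) × 648 × (19.4)³ = 2.477 × 10^6 kg
E = ½ m v² = 0.5 × 2.477 × 10^6 × (10100)² = 1.263 × 10^14 J

E ≈ 1.26 × 10^14 J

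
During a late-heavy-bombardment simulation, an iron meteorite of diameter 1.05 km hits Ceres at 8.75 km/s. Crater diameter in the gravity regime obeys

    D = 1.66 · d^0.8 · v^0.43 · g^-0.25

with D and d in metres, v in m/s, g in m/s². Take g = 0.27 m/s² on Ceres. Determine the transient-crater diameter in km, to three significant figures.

D ≈ 29.8 km

In SI units: d = 1050 m, v = 8750 m/s.
d^0.8 = 1050^0.8 = 261.2
v^0.43 = 8750^0.43 = 49.55
g^-0.25 = 0.27^-0.25 = 1.387
D = 1.66 × 261.2 × 49.55 × 1.387 = 29799 m
   = 29.80 km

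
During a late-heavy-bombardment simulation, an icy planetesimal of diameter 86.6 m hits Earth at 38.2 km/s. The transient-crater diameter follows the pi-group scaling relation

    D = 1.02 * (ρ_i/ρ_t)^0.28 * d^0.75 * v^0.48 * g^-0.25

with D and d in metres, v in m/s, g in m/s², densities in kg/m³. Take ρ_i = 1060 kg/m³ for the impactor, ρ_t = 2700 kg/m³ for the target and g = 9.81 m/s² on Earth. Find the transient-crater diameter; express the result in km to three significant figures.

In SI units: v = 38200 m/s.
(ρ_i/ρ_t)^0.28 = (1060/2700)^0.28 = 0.7697
d^0.75 = 86.6^0.75 = 28.39
v^0.48 = 38200^0.48 = 158.3
g^-0.25 = 9.81^-0.25 = 0.5650
D = 1.02 × 0.7697 × 28.39 × 158.3 × 0.5650 = 1994 m
   = 1.994 km

D ≈ 1.99 km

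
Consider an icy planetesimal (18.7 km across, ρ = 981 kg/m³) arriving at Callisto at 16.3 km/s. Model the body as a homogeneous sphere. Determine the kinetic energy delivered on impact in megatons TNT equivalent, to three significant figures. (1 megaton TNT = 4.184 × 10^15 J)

E ≈ 1.07 × 10^8 Mt TNT

d = 18700 m; v = 16300 m/s.
Mass m = (π/6) ρ d³ = (π/6) × 981 × (18700)³ = 3.359 × 10^15 kg
E = ½ m v² = 0.5 × 3.359 × 10^15 × (16300)² = 4.462 × 10^23 J
   = 4.462 × 10^23 / 4.184×10^15 = 1.066 × 10^8 Mt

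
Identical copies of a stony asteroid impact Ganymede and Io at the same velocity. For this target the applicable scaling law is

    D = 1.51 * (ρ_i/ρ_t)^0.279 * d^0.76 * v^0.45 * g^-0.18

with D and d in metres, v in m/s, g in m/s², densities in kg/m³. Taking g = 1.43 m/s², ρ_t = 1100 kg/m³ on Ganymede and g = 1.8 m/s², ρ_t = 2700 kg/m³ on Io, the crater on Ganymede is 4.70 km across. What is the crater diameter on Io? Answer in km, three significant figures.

D ≈ 3.51 km

The impactor-only factors (d, v, ρ_i) cancel in the ratio, leaving D_Io/D_Ganymede = (g_Io/g_Ganymede)^-0.18 · (ρ_t,Ganymede/ρ_t,Io)^0.279.
(1.8/1.43)^-0.18 = 1.259^-0.18 = 0.9594
(1100/2700)^0.279 = 0.4074^0.279 = 0.7784
Ratio = 0.9594 × 0.7784 = 0.7468
D_Io = 0.7468 × 4.70 km = 3.51 km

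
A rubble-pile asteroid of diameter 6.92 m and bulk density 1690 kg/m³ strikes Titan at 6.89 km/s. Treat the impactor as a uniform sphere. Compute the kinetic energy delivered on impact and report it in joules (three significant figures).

E ≈ 6.96 × 10^12 J

v = 6890 m/s.
Mass m = (π/6) ρ d³ = (π/6) × 1690 × (6.92)³ = 2.932 × 10^5 kg
E = ½ m v² = 0.5 × 2.932 × 10^5 × (6890)² = 6.959 × 10^12 J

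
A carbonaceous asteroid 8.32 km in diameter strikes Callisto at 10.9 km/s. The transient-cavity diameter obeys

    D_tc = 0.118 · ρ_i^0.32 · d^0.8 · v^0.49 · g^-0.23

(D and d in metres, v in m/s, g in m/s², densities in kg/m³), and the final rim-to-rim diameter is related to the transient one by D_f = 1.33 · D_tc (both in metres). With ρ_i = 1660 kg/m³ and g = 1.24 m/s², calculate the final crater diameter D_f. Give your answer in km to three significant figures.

In SI: d = 8320 m, v = 10900 m/s.
ρ_i^0.32 = 1660^0.32 = 10.73
d^0.8 = 8320^0.8 = 1368
v^0.49 = 10900^0.49 = 95.13
g^-0.23 = 1.24^-0.23 = 0.9517
D_tc = 0.118 × 10.73 × 1368 × 95.13 × 0.9517 = 1.568 × 10^5 m
D_f = 1.33 × 1.568 × 10^5 = 2.085 × 10^5 m
     = 208.5 km

D_f ≈ 209 km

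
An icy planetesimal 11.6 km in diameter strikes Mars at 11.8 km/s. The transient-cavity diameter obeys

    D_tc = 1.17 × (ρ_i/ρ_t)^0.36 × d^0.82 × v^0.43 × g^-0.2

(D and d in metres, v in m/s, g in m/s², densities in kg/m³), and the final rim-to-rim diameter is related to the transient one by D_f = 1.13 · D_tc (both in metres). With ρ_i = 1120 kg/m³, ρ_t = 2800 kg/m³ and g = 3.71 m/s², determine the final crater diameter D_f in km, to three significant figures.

D_f ≈ 88.7 km

In SI: d = 11600 m, v = 11800 m/s.
(ρ_i/ρ_t)^0.36 = (1120/2800)^0.36 = 0.7190
d^0.82 = 11600^0.82 = 2152
v^0.43 = 11800^0.43 = 56.35
g^-0.2 = 3.71^-0.2 = 0.7694
D_tc = 1.17 × 0.7190 × 2152 × 56.35 × 0.7694 = 78490 m
D_f = 1.13 × 78490 = 88694 m
     = 88.69 km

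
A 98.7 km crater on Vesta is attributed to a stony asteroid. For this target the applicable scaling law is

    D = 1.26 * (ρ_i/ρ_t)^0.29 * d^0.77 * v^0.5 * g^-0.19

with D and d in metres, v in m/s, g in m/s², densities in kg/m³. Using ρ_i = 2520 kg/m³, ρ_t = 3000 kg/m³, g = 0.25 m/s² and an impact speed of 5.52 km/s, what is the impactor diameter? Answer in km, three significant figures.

Rearranging for d: d = [D / (1.26 · (2520/3000)^0.29 · 5520^0.5 · 0.25^-0.19)]^(1/0.77).
D = 98700 m.
(2520/3000)^0.29 = 0.9507
5520^0.5 = 74.30
0.25^-0.19 = 1.301
Denominator = 1.26 × 0.9507 × 74.30 × 1.301 = 115.8
D / 115.8 = 98700 / 115.8 = 852.3
d = 852.3^(1/0.77) = 852.3^1.2987 = 6397 m

d ≈ 6.40 km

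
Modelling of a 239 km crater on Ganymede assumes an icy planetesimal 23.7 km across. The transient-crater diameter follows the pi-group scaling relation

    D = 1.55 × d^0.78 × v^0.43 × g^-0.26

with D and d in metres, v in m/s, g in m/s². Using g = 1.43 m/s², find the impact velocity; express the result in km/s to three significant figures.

v ≈ 16.7 km/s

Rearranging for v: v = [D / (1.55 · 23700^0.78 · 1.43^-0.26)]^(1/0.43).
D = 239000 m.
23700^0.78 = 2584
1.43^-0.26 = 0.9112
Denominator = 1.55 × 2584 × 0.9112 = 3650
D / 3650 = 239000 / 3650 = 65.48
v = 65.48^(1/0.43) = 65.48^2.3256 = 16732 m/s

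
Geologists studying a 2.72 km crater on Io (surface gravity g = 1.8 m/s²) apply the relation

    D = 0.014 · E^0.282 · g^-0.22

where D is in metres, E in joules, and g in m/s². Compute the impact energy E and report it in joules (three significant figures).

Rearranging: E = [D / (0.014 · g^-0.22)]^(1/0.282).
D = 2720 m.
g^-0.22 = 1.8^-0.22 = 0.8787
D / (0.014 × 0.8787) = 2720 / (0.01230) = 2.211 × 10^5
E = (2.211 × 10^5)^3.5461 = 8.963 × 10^18 J

E ≈ 8.96 × 10^18 J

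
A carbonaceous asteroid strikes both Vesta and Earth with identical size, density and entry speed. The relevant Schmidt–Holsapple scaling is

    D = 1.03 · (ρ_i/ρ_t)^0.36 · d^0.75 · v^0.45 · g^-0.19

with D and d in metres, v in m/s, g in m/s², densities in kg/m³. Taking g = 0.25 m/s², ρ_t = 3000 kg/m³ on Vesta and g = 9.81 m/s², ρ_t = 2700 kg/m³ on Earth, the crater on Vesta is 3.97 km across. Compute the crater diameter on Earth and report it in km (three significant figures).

The impactor-only factors (d, v, ρ_i) cancel in the ratio, leaving D_Earth/D_Vesta = (g_Earth/g_Vesta)^-0.19 · (ρ_t,Vesta/ρ_t,Earth)^0.36.
(9.81/0.25)^-0.19 = 39.24^-0.19 = 0.4980
(3000/2700)^0.36 = 1.111^0.36 = 1.039
Ratio = 0.4980 × 1.039 = 0.5174
D_Earth = 0.5174 × 3.97 km = 2.05 km

D ≈ 2.05 km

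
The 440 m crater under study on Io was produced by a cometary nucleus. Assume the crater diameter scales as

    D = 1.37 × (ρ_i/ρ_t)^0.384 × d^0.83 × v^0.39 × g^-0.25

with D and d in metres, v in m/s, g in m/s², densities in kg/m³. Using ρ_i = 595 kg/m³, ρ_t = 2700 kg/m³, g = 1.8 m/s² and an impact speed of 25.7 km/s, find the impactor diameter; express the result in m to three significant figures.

d ≈ 21.3 m

Rearranging for d: d = [D / (1.37 · (595/2700)^0.384 · 25700^0.39 · 1.8^-0.25)]^(1/0.83).
(595/2700)^0.384 = 0.5595
25700^0.39 = 52.47
1.8^-0.25 = 0.8633
Denominator = 1.37 × 0.5595 × 52.47 × 0.8633 = 34.72
D / 34.72 = 440 / 34.72 = 12.67
d = 12.67^(1/0.83) = 12.67^1.2048 = 21.31 m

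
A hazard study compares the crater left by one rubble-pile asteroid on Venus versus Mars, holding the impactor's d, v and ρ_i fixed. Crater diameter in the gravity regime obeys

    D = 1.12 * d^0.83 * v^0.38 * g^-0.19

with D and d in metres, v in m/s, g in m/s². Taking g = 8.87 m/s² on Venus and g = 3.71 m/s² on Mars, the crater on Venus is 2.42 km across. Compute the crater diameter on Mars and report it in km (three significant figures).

All impactor-dependent factors cancel in the ratio, leaving D_Mars/D_Venus = (g_Mars/g_Venus)^-0.19.
(3.71/8.87)^-0.19 = 0.4183^-0.19 = 1.180
D_Mars = 1.180 × 2.42 km = 2.86 km

D ≈ 2.86 km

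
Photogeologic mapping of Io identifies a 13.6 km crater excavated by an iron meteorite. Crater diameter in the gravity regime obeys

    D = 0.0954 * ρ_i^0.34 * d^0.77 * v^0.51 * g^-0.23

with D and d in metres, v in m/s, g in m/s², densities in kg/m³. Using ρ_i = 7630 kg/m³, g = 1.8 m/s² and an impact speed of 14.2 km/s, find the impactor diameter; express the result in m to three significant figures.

d ≈ 202 m

Rearranging for d: d = [D / (0.0954 · 7630^0.34 · 14200^0.51 · 1.8^-0.23)]^(1/0.77).
D = 13600 m.
7630^0.34 = 20.90
14200^0.51 = 131.1
1.8^-0.23 = 0.8735
Denominator = 0.0954 × 20.90 × 131.1 × 0.8735 = 228.3
D / 228.3 = 13600 / 228.3 = 59.57
d = 59.57^(1/0.77) = 59.57^1.2987 = 201.9 m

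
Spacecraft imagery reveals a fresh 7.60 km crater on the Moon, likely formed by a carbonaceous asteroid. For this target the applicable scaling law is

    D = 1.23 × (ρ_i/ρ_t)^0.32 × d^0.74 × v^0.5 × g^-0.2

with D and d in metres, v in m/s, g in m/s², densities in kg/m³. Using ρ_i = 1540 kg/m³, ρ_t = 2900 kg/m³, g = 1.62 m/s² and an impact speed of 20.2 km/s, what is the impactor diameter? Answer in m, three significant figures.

d ≈ 245 m

Rearranging for d: d = [D / (1.23 · (1540/2900)^0.32 · 20200^0.5 · 1.62^-0.2)]^(1/0.74).
D = 7600 m.
(1540/2900)^0.32 = 0.8167
20200^0.5 = 142.1
1.62^-0.2 = 0.9080
Denominator = 1.23 × 0.8167 × 142.1 × 0.9080 = 129.6
D / 129.6 = 7600 / 129.6 = 58.64
d = 58.64^(1/0.74) = 58.64^1.3514 = 245.2 m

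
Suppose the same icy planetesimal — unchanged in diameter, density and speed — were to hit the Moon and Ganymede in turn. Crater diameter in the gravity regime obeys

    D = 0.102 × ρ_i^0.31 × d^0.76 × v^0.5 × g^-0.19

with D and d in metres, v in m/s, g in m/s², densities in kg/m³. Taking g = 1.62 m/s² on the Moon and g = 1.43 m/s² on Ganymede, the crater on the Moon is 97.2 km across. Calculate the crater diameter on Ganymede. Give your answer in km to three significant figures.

All impactor-dependent factors cancel in the ratio, leaving D_Ganymede/D_Moon = (g_Ganymede/g_Moon)^-0.19.
(1.43/1.62)^-0.19 = 0.8827^-0.19 = 1.024
D_Ganymede = 1.024 × 97.2 km = 99.5 km

D ≈ 99.5 km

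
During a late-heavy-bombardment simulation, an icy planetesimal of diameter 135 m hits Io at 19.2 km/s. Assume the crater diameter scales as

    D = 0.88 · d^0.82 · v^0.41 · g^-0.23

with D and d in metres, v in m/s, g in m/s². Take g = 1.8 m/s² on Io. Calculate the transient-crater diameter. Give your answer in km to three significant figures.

D ≈ 2.45 km

In SI units: v = 19200 m/s.
d^0.82 = 135^0.82 = 55.83
v^0.41 = 19200^0.41 = 57.04
g^-0.23 = 1.8^-0.23 = 0.8735
D = 0.88 × 55.83 × 57.04 × 0.8735 = 2448 m
   = 2.448 km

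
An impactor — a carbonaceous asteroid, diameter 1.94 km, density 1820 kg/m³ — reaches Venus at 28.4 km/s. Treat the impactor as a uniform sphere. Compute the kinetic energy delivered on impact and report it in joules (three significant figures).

E ≈ 2.81 × 10^21 J

d = 1940 m; v = 28400 m/s.
Mass m = (π/6) ρ d³ = (π/6) × 1820 × (1940)³ = 6.958 × 10^12 kg
E = ½ m v² = 0.5 × 6.958 × 10^12 × (28400)² = 2.806 × 10^21 J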